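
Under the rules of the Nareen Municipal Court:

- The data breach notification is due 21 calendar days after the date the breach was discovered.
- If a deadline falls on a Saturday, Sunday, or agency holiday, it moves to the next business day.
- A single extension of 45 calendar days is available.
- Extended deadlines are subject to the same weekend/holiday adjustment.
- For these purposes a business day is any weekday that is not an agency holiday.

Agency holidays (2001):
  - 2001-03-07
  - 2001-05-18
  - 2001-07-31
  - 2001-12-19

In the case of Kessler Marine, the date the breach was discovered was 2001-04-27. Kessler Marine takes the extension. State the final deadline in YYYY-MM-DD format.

2001-07-05

Adding 21 calendar days to 2001-04-27 gives 2001-05-18.
2001-05-18 falls on a listed holiday. Rolling to the next business day gives 2001-05-21, a Monday.
With the 45-day extension, 2001-05-21 becomes 2001-07-05.
2001-07-05 (Thursday) is already a business day.
So the filing is due 2001-07-05.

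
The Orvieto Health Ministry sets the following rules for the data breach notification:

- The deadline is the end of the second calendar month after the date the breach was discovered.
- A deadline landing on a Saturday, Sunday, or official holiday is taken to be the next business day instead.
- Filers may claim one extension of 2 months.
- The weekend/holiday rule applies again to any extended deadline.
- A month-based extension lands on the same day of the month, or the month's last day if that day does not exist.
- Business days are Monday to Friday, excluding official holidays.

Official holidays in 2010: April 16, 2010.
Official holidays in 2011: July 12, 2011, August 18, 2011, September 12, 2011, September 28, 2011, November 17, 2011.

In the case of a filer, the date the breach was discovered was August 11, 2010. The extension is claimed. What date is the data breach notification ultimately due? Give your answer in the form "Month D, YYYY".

January 3, 2011

2 months after August 11, 2010 is October 2010; that month ends on October 31, 2010.
Because October 31, 2010 is a Sunday, the deadline becomes November 1, 2010 (Monday).
Add 2 months to November 1, 2010: January 1, 2011.
January 1, 2011 falls on a Saturday. Rolling to the next business day gives January 3, 2011, a Monday.
Final deadline: January 3, 2011.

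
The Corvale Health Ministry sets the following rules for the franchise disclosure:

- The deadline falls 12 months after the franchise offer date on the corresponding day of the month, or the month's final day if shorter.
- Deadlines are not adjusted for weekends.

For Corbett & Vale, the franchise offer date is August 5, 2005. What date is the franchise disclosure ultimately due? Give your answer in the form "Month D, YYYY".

August 5, 2006

12 months from August 5, 2005 is August 5, 2006.
August 5, 2006 is a Saturday; no weekend or holiday adjustment applies.
The final due date is August 5, 2006.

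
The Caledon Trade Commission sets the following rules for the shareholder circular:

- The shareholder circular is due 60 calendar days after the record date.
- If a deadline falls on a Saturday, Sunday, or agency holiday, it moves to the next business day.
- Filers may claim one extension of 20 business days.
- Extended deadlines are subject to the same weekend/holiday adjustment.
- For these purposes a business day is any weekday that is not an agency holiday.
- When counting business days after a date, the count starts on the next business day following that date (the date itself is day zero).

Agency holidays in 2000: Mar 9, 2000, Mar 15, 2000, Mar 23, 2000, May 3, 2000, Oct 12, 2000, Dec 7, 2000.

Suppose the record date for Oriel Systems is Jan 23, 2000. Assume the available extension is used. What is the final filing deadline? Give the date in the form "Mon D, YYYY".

Apr 21, 2000

From Jan 23, 2000, 60 calendar days later is Mar 23, 2000.
Mar 23, 2000 is a listed holiday; the next business day is Mar 24, 2000 (Friday).
The 20-business-day extension runs from Mar 24, 2000 to Apr 21, 2000.
Since Apr 21, 2000 is a Friday and not a holiday, the date is unchanged.
So the filing is due Apr 21, 2000.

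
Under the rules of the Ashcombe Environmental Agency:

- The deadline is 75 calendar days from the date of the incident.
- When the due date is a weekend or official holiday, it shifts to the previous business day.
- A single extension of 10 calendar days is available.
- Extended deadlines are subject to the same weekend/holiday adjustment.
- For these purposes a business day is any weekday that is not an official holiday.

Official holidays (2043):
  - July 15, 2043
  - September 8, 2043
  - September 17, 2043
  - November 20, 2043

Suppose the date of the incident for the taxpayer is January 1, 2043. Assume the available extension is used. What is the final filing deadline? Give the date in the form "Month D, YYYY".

From January 1, 2043, 75 calendar days later is March 17, 2043.
March 17, 2043 (Tuesday) is already a business day.
With the 10-day extension, March 17, 2043 becomes March 27, 2043.
Since March 27, 2043 is a Friday and not a holiday, the date is unchanged.
Final deadline: March 27, 2043.

March 27, 2043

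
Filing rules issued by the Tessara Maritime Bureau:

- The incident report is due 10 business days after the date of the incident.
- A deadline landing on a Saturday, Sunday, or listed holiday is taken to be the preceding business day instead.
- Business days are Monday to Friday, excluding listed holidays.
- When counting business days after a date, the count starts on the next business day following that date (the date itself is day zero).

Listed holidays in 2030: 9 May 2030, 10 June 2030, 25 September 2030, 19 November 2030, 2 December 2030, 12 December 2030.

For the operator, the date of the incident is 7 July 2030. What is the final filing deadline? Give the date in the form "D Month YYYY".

Starting the day after 7 July 2030 and counting 10 business days lands on 19 July 2030.
19 July 2030 is a Friday and not a listed holiday, so it stands.
The final due date is 19 July 2030.

19 July 2030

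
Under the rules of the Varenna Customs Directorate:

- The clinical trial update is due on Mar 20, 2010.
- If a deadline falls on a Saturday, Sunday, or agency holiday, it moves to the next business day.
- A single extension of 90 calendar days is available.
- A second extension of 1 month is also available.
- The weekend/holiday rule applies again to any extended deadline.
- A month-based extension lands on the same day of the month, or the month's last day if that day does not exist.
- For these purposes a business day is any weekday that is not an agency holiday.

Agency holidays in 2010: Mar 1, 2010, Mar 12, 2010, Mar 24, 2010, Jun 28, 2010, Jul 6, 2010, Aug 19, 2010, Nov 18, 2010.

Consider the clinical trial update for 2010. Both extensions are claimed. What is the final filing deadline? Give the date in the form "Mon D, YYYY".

Jul 21, 2010

Start from the fixed due date, Mar 20, 2010.
Mar 20, 2010 is a Saturday; the next business day is Mar 22, 2010 (Monday).
The 90-calendar-day extension moves the deadline from Mar 22, 2010 to Jun 20, 2010.
Jun 20, 2010 is a Sunday; the next business day is Jun 21, 2010 (Monday).
Applying the 1 month extension: 1 month after Jun 21, 2010 is Jul 21, 2010.
Jul 21, 2010 falls on a Wednesday, which is a business day, so no adjustment is needed.
The final due date is Jul 21, 2010.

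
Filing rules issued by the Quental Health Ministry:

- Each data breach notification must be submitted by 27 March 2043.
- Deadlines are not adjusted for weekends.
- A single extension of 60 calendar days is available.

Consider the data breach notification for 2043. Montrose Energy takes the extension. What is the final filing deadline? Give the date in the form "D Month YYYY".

26 May 2043

Start from the fixed due date, 27 March 2043.
No adjustment is made for weekends or holidays, so 27 March 2043 stands.
Add the 60 calendar-day extension to 27 March 2043: 26 May 2043.
26 May 2043 is a Tuesday; no weekend or holiday adjustment applies.
The final due date is 26 May 2043.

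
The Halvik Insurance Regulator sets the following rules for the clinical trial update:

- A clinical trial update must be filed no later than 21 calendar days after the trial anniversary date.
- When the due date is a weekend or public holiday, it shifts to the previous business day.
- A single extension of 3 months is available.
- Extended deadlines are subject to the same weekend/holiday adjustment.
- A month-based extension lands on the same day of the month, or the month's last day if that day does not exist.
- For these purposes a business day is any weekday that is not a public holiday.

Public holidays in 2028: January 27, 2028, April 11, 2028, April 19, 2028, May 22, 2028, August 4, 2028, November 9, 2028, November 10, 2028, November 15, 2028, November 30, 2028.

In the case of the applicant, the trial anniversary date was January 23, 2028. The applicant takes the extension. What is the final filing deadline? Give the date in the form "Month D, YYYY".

May 11, 2028

From January 23, 2028, 21 calendar days later is February 13, 2028.
Because February 13, 2028 is a Sunday, the deadline becomes February 11, 2028 (Friday).
The 3 months extension carries February 11, 2028 to May 11, 2028.
May 11, 2028 is a Thursday and not a listed holiday, so it stands.
The final due date is May 11, 2028.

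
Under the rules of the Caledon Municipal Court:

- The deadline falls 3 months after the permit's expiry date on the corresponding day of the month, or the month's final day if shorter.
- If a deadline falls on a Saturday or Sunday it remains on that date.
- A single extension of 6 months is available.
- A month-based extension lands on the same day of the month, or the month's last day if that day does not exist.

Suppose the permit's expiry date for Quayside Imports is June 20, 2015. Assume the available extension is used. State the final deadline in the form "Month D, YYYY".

3 months from June 20, 2015 is September 20, 2015.
September 20, 2015 falls on a Sunday. The rules make no weekend/holiday allowance, so it remains September 20, 2015.
Applying the 6 months extension: 6 months after September 20, 2015 is March 20, 2016.
No adjustment is made for weekends or holidays, so March 20, 2016 stands.
Deadline: March 20, 2016.

March 20, 2016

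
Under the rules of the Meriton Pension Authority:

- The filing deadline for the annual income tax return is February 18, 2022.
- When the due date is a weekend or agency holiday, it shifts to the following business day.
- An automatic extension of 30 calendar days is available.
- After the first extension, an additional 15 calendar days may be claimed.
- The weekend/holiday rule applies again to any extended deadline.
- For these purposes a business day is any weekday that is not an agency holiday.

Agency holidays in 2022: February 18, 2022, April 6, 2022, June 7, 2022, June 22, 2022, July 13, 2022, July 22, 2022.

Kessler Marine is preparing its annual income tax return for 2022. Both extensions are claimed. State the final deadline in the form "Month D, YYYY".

April 7, 2022

Start from the fixed due date, February 18, 2022.
February 18, 2022 is a listed holiday, so it moves to the next business day, February 21, 2022 (Monday).
Applying the 30-calendar-day extension: February 21, 2022 + 30 days = March 23, 2022.
March 23, 2022 is a Wednesday and not a listed holiday, so it stands.
With the 15-day extension, March 23, 2022 becomes April 7, 2022.
Since April 7, 2022 is a Thursday and not a holiday, the date is unchanged.
The final due date is April 7, 2022.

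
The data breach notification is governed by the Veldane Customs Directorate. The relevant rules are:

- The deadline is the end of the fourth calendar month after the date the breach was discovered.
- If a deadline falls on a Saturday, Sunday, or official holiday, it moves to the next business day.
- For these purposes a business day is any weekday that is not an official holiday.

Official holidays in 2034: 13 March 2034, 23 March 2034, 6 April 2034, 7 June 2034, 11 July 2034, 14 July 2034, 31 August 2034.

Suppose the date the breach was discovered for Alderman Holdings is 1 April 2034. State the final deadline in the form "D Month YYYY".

1 September 2034

The fourth month after 1 April 2034 is August 2034, whose last day is 31 August 2034.
31 August 2034 is a listed holiday; the next business day is 1 September 2034 (Friday).
Deadline: 1 September 2034.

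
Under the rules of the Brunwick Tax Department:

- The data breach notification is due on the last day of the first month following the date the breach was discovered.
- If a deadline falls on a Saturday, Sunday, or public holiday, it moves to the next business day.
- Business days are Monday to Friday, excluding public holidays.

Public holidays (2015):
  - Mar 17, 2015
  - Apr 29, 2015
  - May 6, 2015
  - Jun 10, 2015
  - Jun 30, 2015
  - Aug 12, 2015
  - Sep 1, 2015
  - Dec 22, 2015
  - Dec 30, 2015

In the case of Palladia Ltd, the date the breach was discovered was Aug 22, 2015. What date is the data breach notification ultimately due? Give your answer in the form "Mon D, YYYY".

1 month after Aug 22, 2015 falls in September 2015; the last day of that month is Sep 30, 2015.
Sep 30, 2015 is a Wednesday and not a listed holiday, so it stands.
The final due date is Sep 30, 2015.

Sep 30, 2015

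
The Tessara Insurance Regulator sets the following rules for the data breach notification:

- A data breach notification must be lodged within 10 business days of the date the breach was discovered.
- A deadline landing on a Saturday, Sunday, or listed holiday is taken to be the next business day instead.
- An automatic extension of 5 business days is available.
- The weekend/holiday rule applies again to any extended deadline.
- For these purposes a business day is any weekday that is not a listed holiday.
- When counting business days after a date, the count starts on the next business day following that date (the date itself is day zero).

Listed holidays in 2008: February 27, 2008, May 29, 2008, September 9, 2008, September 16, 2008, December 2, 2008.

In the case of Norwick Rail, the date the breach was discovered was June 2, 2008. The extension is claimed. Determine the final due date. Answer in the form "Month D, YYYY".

Starting the day after June 2, 2008 and counting 10 business days lands on June 16, 2008.
June 16, 2008 is a Monday and not a listed holiday, so it stands.
Counting 5 further business days from June 16, 2008 reaches June 23, 2008.
Since June 23, 2008 is a Monday and not a holiday, the date is unchanged.
The final due date is June 23, 2008.

June 23, 2008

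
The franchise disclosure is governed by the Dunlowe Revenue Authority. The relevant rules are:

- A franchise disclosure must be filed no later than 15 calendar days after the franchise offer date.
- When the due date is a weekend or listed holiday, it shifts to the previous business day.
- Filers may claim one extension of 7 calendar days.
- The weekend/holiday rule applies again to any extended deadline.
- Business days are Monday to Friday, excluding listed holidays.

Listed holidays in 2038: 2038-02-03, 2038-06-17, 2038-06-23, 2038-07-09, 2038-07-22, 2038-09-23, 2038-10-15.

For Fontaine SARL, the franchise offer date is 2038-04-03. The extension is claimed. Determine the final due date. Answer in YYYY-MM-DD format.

2038-04-23

Adding 15 calendar days to 2038-04-03 gives 2038-04-18.
2038-04-18 is a Sunday, so it moves to the preceding business day, 2038-04-16 (Friday).
With the 7-day extension, 2038-04-16 becomes 2038-04-23.
2038-04-23 is a Friday and not a listed holiday, so it stands.
Final deadline: 2038-04-23.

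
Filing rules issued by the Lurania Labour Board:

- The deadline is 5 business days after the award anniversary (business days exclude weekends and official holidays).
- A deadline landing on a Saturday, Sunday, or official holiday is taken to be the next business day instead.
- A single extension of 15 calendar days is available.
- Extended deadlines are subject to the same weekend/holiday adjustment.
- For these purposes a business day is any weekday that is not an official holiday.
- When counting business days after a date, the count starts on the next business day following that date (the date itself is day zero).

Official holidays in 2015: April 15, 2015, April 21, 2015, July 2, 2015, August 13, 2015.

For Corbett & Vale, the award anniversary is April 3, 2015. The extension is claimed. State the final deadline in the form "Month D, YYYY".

April 27, 2015

5 business days after April 3, 2015, excluding weekends and holidays, is April 10, 2015.
April 10, 2015 is a Friday and not a listed holiday, so it stands.
The 15-calendar-day extension moves the deadline from April 10, 2015 to April 25, 2015.
April 25, 2015 is a Saturday; the next business day is April 27, 2015 (Monday).
So the filing is due April 27, 2015.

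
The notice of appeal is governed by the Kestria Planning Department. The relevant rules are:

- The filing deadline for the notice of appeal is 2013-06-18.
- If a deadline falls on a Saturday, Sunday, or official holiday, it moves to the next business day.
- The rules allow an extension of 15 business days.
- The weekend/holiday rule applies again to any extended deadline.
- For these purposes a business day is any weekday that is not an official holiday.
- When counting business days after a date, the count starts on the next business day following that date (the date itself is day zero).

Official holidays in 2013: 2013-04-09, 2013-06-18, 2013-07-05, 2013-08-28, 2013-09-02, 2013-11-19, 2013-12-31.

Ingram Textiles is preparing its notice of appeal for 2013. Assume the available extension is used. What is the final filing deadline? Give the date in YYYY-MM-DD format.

2013-07-11

Start from the fixed due date, 2013-06-18.
Because 2013-06-18 is a listed holiday, the deadline becomes 2013-06-19 (Wednesday).
The 15-business-day extension runs from 2013-06-19 to 2013-07-11.
2013-07-11 is a Thursday and not a listed holiday, so it stands.
The final due date is 2013-07-11.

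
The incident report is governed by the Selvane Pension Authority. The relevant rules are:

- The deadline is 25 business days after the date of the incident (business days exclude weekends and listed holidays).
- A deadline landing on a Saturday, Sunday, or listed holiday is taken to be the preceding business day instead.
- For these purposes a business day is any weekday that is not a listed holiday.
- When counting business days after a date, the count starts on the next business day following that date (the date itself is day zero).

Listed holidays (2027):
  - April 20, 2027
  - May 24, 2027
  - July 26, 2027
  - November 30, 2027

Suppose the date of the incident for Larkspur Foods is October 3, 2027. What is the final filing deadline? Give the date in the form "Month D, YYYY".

November 5, 2027

25 business days after October 3, 2027, excluding weekends and holidays, is November 5, 2027.
November 5, 2027 is a Friday and not a listed holiday, so it stands.
Deadline: November 5, 2027.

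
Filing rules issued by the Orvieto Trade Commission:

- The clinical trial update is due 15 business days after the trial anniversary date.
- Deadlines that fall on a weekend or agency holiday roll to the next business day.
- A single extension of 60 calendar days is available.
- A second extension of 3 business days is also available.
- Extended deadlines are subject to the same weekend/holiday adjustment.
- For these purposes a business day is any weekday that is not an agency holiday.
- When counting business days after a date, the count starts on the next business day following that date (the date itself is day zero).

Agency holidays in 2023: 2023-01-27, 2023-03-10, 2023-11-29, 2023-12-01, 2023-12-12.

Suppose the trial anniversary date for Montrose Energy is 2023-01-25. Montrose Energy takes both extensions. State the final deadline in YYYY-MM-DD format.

Starting the day after 2023-01-25 and counting 15 business days lands on 2023-02-16.
2023-02-16 falls on a Thursday, which is a business day, so no adjustment is needed.
Add the 60 calendar-day extension to 2023-02-16: 2023-04-17.
2023-04-17 (Monday) is already a business day.
Applying the 3-business-day extension: 3 business days after 2023-04-17 is 2023-04-20.
2023-04-20 (Thursday) is already a business day.
The final due date is 2023-04-20.

2023-04-20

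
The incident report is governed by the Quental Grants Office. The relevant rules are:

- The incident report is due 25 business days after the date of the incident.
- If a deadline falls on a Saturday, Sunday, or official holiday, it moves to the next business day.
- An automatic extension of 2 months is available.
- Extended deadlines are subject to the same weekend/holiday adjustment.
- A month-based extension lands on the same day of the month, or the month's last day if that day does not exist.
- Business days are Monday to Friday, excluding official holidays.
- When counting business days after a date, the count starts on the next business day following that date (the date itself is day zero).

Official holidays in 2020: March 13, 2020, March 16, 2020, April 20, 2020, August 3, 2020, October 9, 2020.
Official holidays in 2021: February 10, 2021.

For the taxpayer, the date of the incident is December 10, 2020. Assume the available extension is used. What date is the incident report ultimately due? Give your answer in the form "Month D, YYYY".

25 business days after December 10, 2020, excluding weekends and holidays, is January 14, 2021.
January 14, 2021 is a Thursday and not a listed holiday, so it stands.
The 2 months extension carries January 14, 2021 to March 14, 2021.
March 14, 2021 is a Sunday, so it moves to the next business day, March 15, 2021 (Monday).
Final deadline: March 15, 2021.

March 15, 2021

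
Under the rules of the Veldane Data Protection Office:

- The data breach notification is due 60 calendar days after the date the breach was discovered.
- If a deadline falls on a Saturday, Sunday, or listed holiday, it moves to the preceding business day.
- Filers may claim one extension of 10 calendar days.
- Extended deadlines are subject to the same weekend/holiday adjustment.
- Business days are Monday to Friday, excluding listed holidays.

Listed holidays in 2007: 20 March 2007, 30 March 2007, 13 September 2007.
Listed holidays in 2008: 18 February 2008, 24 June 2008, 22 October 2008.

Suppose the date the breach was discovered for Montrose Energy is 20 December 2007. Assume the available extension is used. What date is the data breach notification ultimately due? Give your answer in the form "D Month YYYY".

25 February 2008

Trigger date 20 December 2007 + 60 calendar days = 18 February 2008.
18 February 2008 is a listed holiday; the preceding business day is 15 February 2008 (Friday).
Add the 10 calendar-day extension to 15 February 2008: 25 February 2008.
Since 25 February 2008 is a Monday and not a holiday, the date is unchanged.
So the filing is due 25 February 2008.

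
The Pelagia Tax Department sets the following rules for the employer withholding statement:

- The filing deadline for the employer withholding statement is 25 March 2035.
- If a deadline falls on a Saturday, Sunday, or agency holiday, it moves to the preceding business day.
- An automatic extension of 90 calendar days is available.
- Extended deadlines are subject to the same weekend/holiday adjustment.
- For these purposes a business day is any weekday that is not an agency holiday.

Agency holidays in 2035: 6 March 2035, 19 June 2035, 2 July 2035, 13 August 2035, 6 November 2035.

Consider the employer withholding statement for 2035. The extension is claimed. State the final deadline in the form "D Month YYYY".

The statutory due date is 25 March 2035.
25 March 2035 falls on a Sunday. Rolling to the preceding business day gives 23 March 2035, a Friday.
Applying the 90-calendar-day extension: 23 March 2035 + 90 days = 21 June 2035.
21 June 2035 (Thursday) is already a business day.
So the filing is due 21 June 2035.

21 June 2035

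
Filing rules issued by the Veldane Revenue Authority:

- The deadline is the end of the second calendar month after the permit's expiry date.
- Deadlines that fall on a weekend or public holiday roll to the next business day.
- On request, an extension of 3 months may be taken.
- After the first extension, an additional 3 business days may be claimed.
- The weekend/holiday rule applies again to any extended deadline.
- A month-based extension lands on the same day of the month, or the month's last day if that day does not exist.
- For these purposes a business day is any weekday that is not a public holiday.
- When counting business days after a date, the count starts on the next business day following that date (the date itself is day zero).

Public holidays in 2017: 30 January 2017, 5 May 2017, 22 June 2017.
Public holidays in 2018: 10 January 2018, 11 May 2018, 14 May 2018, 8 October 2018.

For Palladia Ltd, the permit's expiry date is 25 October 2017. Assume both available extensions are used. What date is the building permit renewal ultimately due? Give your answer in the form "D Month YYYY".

The second month after 25 October 2017 is December 2017, whose last day is 31 December 2017.
31 December 2017 falls on a Sunday. Rolling to the next business day gives 1 January 2018, a Monday.
The 3 months extension carries 1 January 2018 to 1 April 2018.
Because 1 April 2018 is a Sunday, the deadline becomes 2 April 2018 (Monday).
Applying the 3-business-day extension: 3 business days after 2 April 2018 is 5 April 2018.
5 April 2018 falls on a Thursday, which is a business day, so no adjustment is needed.
The final due date is 5 April 2018.

5 April 2018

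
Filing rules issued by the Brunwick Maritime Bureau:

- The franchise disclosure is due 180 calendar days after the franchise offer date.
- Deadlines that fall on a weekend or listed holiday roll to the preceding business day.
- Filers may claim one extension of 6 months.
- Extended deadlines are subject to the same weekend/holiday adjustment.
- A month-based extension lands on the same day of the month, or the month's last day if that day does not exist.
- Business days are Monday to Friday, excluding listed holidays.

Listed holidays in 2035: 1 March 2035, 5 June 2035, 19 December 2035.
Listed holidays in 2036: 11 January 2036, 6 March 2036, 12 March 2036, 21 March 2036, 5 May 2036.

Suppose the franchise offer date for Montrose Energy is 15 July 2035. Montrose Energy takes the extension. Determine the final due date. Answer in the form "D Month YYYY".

10 July 2036

180 calendar days after 15 July 2035 is 11 January 2036.
11 January 2036 is a listed holiday, so it moves to the preceding business day, 10 January 2036 (Thursday).
Add 6 months to 10 January 2036: 10 July 2036.
10 July 2036 (Thursday) is already a business day.
So the filing is due 10 July 2036.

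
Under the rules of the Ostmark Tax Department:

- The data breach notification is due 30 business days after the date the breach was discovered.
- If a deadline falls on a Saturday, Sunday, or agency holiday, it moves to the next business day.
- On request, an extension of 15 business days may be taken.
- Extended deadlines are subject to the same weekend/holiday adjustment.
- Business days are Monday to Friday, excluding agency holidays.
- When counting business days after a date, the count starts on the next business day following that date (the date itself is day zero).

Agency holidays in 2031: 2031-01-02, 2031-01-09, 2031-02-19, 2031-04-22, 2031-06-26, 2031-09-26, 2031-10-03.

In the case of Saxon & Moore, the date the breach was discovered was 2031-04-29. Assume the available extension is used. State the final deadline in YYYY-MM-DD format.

2031-07-02

Counting 30 business days after 2031-04-29 (skipping weekends and listed holidays) reaches 2031-06-10.
Since 2031-06-10 is a Tuesday and not a holiday, the date is unchanged.
The 15-business-day extension runs from 2031-06-10 to 2031-07-02.
2031-07-02 falls on a Wednesday, which is a business day, so no adjustment is needed.
Deadline: 2031-07-02.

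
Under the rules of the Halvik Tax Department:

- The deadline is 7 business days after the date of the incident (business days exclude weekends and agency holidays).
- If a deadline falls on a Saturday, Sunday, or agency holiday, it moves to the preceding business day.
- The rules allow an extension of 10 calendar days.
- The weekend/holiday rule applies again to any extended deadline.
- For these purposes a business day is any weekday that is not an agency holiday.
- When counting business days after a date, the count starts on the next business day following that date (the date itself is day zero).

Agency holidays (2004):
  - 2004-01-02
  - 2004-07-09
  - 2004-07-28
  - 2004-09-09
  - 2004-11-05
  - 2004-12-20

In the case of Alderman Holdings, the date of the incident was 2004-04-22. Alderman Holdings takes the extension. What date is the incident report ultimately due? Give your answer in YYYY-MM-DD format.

2004-05-13

Starting the day after 2004-04-22 and counting 7 business days lands on 2004-05-03.
2004-05-03 falls on a Monday, which is a business day, so no adjustment is needed.
Applying the 10-calendar-day extension: 2004-05-03 + 10 days = 2004-05-13.
Since 2004-05-13 is a Thursday and not a holiday, the date is unchanged.
So the filing is due 2004-05-13.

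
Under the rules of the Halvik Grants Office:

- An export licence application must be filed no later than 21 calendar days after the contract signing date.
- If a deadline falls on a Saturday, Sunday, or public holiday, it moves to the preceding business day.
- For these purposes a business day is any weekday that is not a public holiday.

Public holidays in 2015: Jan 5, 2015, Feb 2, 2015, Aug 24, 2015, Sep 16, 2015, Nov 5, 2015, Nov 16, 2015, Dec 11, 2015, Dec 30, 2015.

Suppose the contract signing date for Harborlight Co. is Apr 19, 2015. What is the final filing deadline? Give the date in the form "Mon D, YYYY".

From Apr 19, 2015, 21 calendar days later is May 10, 2015.
May 10, 2015 is a Sunday, so it moves to the preceding business day, May 8, 2015 (Friday).
Deadline: May 8, 2015.

May 8, 2015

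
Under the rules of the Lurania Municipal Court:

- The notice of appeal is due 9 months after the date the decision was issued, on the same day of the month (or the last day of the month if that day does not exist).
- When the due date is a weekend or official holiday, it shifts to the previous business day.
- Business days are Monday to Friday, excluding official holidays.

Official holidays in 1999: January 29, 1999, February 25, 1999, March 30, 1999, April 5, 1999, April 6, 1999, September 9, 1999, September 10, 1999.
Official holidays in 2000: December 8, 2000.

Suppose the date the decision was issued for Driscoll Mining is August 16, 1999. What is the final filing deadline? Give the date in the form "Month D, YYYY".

May 16, 2000

Moving 9 months forward from August 16, 1999 on the corresponding day gives May 16, 2000.
May 16, 2000 falls on a Tuesday, which is a business day, so no adjustment is needed.
The final due date is May 16, 2000.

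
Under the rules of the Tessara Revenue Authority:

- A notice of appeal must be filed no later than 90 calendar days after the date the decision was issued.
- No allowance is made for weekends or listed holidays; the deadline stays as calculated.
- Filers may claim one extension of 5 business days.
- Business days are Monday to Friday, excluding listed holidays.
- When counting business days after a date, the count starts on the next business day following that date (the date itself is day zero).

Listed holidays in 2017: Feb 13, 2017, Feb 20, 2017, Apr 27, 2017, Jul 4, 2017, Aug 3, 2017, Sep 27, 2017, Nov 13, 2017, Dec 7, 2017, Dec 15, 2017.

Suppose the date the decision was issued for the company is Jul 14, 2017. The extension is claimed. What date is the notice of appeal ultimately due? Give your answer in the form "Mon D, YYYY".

Oct 19, 2017

90 calendar days after Jul 14, 2017 is Oct 12, 2017.
Oct 12, 2017 falls on a Thursday. The rules make no weekend/holiday allowance, so it remains Oct 12, 2017.
Counting 5 further business days from Oct 12, 2017 reaches Oct 19, 2017.
Oct 19, 2017 is a Thursday; no weekend or holiday adjustment applies.
So the filing is due Oct 19, 2017.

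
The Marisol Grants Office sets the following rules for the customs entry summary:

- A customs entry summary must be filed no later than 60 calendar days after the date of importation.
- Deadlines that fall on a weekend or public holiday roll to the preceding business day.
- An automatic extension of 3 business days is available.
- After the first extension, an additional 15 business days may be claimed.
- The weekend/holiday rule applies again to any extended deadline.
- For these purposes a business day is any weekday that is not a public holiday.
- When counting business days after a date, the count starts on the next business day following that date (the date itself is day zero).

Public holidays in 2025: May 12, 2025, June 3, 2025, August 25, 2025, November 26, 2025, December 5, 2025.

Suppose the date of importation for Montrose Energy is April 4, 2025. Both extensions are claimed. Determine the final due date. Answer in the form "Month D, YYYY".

From April 4, 2025, 60 calendar days later is June 3, 2025.
June 3, 2025 is a listed holiday; the preceding business day is June 2, 2025 (Monday).
The 3-business-day extension runs from June 2, 2025 to June 6, 2025.
June 6, 2025 (Friday) is already a business day.
The 15-business-day extension runs from June 6, 2025 to June 27, 2025.
June 27, 2025 (Friday) is already a business day.
Deadline: June 27, 2025.

June 27, 2025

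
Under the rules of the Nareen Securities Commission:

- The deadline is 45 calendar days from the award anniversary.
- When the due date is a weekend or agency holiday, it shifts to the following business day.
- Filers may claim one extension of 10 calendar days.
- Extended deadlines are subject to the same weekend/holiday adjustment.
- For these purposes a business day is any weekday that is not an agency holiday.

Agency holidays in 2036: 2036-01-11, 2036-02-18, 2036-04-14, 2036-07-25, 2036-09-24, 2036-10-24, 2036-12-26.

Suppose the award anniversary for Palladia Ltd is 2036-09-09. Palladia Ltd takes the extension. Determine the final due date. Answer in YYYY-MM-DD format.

2036-11-06

Adding 45 calendar days to 2036-09-09 gives 2036-10-24.
2036-10-24 falls on a listed holiday. Rolling to the next business day gives 2036-10-27, a Monday.
The 10-calendar-day extension moves the deadline from 2036-10-27 to 2036-11-06.
2036-11-06 falls on a Thursday, which is a business day, so no adjustment is needed.
The final due date is 2036-11-06.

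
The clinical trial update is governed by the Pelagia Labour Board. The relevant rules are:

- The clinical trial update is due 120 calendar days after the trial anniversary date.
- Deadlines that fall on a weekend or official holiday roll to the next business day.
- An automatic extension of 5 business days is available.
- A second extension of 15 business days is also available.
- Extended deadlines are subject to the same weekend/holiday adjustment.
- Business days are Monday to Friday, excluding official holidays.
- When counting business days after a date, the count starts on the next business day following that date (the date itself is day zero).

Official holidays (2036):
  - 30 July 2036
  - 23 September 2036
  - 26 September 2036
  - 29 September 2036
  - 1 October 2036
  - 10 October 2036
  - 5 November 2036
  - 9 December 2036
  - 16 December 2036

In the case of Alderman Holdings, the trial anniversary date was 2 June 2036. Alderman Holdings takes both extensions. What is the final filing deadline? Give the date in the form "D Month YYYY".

Trigger date 2 June 2036 + 120 calendar days = 30 September 2036.
30 September 2036 (Tuesday) is already a business day.
Applying the 5-business-day extension: 5 business days after 30 September 2036 is 8 October 2036.
8 October 2036 is a Wednesday and not a listed holiday, so it stands.
The 15-business-day extension runs from 8 October 2036 to 30 October 2036.
Since 30 October 2036 is a Thursday and not a holiday, the date is unchanged.
Final deadline: 30 October 2036.

30 October 2036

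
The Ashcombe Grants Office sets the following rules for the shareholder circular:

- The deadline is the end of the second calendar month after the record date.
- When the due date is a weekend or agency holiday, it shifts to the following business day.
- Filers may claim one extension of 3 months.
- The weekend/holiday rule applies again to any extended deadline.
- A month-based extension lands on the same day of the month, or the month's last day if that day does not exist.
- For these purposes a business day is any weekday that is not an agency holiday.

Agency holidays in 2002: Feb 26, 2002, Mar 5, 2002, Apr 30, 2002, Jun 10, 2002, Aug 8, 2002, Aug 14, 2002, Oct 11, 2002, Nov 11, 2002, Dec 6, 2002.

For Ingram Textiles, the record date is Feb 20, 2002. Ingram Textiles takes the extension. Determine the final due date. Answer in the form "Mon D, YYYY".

2 months after Feb 20, 2002 falls in April 2002; the last day of that month is Apr 30, 2002.
Apr 30, 2002 is a listed holiday; the next business day is May 1, 2002 (Wednesday).
Applying the 3 months extension: 3 months after May 1, 2002 is Aug 1, 2002.
Aug 1, 2002 (Thursday) is already a business day.
The final due date is Aug 1, 2002.

Aug 1, 2002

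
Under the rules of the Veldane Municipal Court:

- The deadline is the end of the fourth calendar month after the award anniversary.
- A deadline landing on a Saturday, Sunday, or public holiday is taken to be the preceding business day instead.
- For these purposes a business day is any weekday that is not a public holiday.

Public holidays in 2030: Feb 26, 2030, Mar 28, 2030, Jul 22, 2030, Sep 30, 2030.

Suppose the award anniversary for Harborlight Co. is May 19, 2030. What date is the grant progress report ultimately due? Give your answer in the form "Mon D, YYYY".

Sep 27, 2030

The fourth month after May 19, 2030 is September 2030, whose last day is Sep 30, 2030.
Sep 30, 2030 is a listed holiday, so it moves to the preceding business day, Sep 27, 2030 (Friday).
Deadline: Sep 27, 2030.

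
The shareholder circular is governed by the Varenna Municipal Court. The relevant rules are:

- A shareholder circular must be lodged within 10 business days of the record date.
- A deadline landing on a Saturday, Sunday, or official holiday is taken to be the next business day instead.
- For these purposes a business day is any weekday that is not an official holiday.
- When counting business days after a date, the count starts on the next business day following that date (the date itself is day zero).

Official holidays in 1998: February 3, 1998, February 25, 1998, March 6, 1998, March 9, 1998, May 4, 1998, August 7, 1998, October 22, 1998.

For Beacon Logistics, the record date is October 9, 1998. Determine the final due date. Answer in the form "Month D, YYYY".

October 26, 1998

Starting the day after October 9, 1998 and counting 10 business days lands on October 26, 1998.
October 26, 1998 is a Monday and not a listed holiday, so it stands.
Final deadline: October 26, 1998.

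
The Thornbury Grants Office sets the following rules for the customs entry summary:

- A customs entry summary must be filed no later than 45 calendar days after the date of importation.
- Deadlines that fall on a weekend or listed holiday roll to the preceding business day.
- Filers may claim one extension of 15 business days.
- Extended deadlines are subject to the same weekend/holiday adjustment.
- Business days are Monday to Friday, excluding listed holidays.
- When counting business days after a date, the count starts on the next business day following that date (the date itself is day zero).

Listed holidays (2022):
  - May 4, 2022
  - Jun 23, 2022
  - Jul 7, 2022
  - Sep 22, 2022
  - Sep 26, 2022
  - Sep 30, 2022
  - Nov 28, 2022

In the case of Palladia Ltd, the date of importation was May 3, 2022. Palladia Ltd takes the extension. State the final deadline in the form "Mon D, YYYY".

Trigger date May 3, 2022 + 45 calendar days = Jun 17, 2022.
Jun 17, 2022 is a Friday and not a listed holiday, so it stands.
Counting 15 further business days from Jun 17, 2022 reaches Jul 12, 2022.
Jul 12, 2022 (Tuesday) is already a business day.
Final deadline: Jul 12, 2022.

Jul 12, 2022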